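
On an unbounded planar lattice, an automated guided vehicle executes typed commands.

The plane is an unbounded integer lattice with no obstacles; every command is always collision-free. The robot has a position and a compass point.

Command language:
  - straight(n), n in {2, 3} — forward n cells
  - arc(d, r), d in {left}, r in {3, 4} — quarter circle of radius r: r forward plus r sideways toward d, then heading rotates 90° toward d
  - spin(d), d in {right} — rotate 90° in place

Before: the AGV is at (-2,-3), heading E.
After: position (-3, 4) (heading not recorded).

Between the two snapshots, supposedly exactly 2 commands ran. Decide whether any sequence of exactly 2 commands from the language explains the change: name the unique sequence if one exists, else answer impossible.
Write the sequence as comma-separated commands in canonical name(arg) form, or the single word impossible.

key: order matters: swapping arc(left, 3) and arc(left, 4) lands elsewhere
start: at (-2,-3), heading E
step 1 (arc(left, 3)): at (1,0), heading N
step 2 (arc(left, 4)): at (-3,4), heading W
all 25 alternatives checked — unique.

arc(left, 3), arc(left, 4)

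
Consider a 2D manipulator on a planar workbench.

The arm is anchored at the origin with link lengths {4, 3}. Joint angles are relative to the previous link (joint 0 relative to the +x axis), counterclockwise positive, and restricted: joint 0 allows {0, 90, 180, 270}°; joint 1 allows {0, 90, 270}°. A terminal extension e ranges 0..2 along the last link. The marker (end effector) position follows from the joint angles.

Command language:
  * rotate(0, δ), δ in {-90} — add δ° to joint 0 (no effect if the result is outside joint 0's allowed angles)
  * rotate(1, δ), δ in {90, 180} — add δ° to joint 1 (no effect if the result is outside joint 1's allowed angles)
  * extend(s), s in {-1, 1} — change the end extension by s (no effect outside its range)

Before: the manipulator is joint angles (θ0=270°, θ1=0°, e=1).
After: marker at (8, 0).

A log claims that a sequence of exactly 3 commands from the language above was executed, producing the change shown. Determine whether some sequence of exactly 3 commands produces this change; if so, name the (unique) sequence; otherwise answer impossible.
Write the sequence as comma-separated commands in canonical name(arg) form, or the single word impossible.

begin: joint angles (θ0=270°, θ1=0°, e=1)
step 1 (rotate(0, -90)): joint angles (θ0=180°, θ1=0°, e=1)
step 2 (rotate(0, -90)): joint angles (θ0=90°, θ1=0°, e=1)
step 3 (rotate(0, -90)): joint angles (θ0=0°, θ1=0°, e=1)
no other 3-command option fits: unique.

rotate(0, -90), rotate(0, -90), rotate(0, -90)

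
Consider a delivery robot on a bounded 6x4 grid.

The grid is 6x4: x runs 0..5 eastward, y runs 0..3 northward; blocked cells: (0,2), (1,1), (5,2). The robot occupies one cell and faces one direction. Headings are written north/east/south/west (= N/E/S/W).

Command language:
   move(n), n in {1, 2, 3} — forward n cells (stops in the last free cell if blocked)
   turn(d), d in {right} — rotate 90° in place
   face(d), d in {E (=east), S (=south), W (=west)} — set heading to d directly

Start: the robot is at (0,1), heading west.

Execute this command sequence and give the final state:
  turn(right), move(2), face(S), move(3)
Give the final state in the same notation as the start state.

from: at (0,1), heading west
step 1 (turn(right)): at (0,1), heading north
step 2 (move(2)): at (0,1), heading north
step 3 (face(S)): at (0,1), heading south
step 4 (move(3)): at (0,0), heading south

at (0,0), heading south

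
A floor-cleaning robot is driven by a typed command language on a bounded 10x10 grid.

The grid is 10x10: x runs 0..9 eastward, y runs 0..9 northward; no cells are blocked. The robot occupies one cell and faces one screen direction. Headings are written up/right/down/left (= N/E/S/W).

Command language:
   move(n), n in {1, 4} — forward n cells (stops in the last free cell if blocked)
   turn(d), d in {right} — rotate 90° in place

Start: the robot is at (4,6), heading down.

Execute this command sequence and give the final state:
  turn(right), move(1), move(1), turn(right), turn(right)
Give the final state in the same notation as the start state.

initial: at (4,6), heading down
1. turn(right) → at (4,6), heading left
2. move(1) → at (3,6), heading left
3. move(1) → at (2,6), heading left
4. turn(right) → at (2,6), heading up
5. turn(right) → at (2,6), heading right

at (2,6), heading right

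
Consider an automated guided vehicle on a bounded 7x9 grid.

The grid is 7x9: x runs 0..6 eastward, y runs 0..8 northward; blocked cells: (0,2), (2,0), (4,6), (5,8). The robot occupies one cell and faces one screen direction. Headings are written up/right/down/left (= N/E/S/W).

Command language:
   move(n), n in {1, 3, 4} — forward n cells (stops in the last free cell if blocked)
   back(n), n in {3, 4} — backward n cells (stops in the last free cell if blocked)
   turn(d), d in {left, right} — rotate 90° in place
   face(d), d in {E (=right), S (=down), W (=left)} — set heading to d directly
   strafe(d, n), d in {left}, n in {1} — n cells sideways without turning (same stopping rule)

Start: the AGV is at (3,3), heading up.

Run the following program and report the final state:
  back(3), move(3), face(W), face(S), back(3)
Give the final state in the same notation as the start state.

from: at (3,3), heading up
[1] after back(3): at (3,0), heading up
[2] after move(3): at (3,3), heading up
[3] after face(W): at (3,3), heading left
[4] after face(S): at (3,3), heading down
[5] after back(3): at (3,6), heading down

at (3,6), heading down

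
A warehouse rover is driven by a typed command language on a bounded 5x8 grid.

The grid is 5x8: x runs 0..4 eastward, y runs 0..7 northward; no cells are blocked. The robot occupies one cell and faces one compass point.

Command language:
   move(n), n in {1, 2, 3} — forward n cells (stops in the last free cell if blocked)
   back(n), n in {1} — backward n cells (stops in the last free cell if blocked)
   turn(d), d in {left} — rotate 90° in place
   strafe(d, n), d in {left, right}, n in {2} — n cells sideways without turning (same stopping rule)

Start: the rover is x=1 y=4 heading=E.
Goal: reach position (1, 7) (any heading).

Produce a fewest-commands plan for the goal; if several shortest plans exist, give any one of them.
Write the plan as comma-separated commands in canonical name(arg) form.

turn(left), move(3)

begin: x=1 y=4 heading=E
t=1 turn(left) ⇒ x=1 y=4 heading=N
t=2 move(3) ⇒ x=1 y=7 heading=N
no 1-step plan works, so 2 is optimal.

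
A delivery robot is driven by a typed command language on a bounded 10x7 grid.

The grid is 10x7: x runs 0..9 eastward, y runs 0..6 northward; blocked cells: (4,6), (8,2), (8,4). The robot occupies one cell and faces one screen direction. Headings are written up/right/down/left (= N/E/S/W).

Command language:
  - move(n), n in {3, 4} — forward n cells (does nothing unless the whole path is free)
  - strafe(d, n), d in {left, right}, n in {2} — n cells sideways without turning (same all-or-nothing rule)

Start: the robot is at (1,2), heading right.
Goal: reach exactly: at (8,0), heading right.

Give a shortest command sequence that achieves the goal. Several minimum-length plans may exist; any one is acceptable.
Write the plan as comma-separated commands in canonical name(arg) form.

start: at (1,2), heading right
t=1 move(3) ⇒ at (4,2), heading right
t=2 strafe(right, 2) ⇒ at (4,0), heading right
t=3 move(4) ⇒ at (8,0), heading right
minimal: 3 command(s), checked below 3.

move(3), strafe(right, 2), move(4)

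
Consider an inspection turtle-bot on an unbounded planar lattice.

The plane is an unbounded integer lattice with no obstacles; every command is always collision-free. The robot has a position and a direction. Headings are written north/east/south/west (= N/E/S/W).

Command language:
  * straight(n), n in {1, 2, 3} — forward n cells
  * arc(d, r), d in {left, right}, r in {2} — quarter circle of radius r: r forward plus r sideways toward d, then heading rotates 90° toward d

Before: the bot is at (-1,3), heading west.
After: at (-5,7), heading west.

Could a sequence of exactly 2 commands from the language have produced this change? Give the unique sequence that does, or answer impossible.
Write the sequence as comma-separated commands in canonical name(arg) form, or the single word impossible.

arc(right, 2), arc(left, 2)

key: heading stays W — rotations cancel among the 2 commands
initial: at (-1,3), heading west
1. arc(right, 2) → at (-3,5), heading north
2. arc(left, 2) → at (-5,7), heading west
no rival 2-sequence matches.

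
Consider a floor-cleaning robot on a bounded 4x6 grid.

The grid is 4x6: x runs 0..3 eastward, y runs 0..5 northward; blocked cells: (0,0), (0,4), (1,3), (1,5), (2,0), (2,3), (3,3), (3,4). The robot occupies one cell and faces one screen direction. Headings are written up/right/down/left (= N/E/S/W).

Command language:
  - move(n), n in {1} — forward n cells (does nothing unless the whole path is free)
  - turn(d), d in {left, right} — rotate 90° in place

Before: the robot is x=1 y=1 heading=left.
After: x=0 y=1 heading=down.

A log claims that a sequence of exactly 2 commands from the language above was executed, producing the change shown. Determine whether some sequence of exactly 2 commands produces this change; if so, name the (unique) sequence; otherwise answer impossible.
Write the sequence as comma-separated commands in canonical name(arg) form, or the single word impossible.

move(1), turn(left)

key: position moved to (0,1) AND the heading swung to S — translation plus rotation needed
begin: x=1 y=1 heading=left
[1] after move(1): x=0 y=1 heading=left
[2] after turn(left): x=0 y=1 heading=down
no rival 2-sequence matches.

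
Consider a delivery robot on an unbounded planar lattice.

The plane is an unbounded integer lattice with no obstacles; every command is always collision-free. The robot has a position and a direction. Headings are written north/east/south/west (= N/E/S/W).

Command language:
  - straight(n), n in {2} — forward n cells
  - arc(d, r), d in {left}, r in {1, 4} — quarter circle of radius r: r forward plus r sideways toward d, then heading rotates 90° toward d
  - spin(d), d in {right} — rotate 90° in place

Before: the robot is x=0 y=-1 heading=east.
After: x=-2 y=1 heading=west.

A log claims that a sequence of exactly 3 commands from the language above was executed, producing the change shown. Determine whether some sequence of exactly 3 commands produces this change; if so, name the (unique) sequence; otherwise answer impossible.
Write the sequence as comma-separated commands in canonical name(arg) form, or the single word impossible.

key: running straight(2) before arc(left, 1) would end elsewhere — order is forced
t0: x=0 y=-1 heading=east
step 1 (arc(left, 1)): x=1 y=0 heading=north
step 2 (arc(left, 1)): x=0 y=1 heading=west
step 3 (straight(2)): x=-2 y=1 heading=west
no rival 3-sequence matches.

arc(left, 1), arc(left, 1), straight(2)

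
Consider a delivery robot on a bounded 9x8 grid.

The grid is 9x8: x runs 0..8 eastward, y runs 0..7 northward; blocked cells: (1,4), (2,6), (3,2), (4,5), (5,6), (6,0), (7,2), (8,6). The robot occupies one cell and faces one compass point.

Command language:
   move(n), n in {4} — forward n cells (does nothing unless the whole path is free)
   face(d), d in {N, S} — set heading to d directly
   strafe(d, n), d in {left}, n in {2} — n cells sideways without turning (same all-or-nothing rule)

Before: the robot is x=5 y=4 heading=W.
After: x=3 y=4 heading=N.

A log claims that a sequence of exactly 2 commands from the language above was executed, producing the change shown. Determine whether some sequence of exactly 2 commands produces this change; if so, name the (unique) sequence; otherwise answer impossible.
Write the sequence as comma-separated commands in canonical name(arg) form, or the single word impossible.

key: cell and facing (now N) both changed — the 2 commands mix motion and turning
from: x=5 y=4 heading=W
[1] after face(N): x=5 y=4 heading=N
[2] after strafe(left, 2): x=3 y=4 heading=N
uniquely the one of 16 2-step routes that fits.

face(N), strafe(left, 2)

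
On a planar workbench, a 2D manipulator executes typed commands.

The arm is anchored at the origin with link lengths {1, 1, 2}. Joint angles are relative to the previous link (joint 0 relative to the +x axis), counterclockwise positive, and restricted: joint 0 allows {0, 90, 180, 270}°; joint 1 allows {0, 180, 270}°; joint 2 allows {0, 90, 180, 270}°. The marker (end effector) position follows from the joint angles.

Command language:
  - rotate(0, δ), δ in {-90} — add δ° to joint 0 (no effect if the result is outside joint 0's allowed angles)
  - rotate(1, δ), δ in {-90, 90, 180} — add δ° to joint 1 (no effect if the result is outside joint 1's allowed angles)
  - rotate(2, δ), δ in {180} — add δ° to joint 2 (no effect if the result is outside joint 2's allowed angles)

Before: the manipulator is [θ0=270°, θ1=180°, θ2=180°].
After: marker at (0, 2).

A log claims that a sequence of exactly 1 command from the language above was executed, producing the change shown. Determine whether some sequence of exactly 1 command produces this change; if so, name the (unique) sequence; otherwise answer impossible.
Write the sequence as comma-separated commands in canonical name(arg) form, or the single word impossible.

start: [θ0=270°, θ1=180°, θ2=180°]
1. rotate(2, 180) → [θ0=270°, θ1=180°, θ2=0°]
uniquely the one of 5 1-step routes that fits.

rotate(2, 180)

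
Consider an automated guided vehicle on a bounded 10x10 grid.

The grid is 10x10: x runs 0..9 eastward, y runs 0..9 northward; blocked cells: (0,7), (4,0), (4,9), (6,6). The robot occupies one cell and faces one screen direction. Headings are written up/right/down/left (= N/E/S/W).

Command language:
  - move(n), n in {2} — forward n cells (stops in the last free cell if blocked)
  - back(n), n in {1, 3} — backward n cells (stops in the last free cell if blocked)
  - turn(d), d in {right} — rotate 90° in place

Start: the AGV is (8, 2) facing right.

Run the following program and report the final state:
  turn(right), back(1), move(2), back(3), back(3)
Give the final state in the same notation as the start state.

t0: (8, 2) facing right
t=1 turn(right) ⇒ (8, 2) facing down
t=2 back(1) ⇒ (8, 3) facing down
t=3 move(2) ⇒ (8, 1) facing down
t=4 back(3) ⇒ (8, 4) facing down
t=5 back(3) ⇒ (8, 7) facing down

(8, 7) facing down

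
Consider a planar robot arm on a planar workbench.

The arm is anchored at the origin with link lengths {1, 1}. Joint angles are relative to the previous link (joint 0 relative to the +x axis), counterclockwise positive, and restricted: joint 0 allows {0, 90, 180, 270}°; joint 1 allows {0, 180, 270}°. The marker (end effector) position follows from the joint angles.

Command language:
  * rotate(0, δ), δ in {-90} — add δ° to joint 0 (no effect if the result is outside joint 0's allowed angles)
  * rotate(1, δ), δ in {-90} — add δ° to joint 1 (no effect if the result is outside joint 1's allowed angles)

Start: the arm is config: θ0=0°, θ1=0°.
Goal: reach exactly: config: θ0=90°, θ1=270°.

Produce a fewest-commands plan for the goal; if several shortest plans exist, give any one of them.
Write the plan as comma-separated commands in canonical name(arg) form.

rotate(1, -90), rotate(0, -90), rotate(0, -90), rotate(0, -90)

t0: config: θ0=0°, θ1=0°
1. rotate(1, -90) → config: θ0=0°, θ1=270°
2. rotate(0, -90) → config: θ0=270°, θ1=270°
3. rotate(0, -90) → config: θ0=180°, θ1=270°
4. rotate(0, -90) → config: θ0=90°, θ1=270°
nothing shorter than 4 reaches the goal.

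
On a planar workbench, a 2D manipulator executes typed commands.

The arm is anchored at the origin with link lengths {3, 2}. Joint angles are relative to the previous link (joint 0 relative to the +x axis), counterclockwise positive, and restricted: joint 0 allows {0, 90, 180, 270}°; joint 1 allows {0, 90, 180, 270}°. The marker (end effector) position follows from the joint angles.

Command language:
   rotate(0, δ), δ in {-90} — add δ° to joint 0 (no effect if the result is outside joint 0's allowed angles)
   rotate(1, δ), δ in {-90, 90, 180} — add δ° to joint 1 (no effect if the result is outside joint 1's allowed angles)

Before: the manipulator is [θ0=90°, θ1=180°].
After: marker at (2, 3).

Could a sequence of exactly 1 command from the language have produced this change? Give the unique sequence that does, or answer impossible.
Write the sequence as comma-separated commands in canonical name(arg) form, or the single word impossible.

start: [θ0=90°, θ1=180°]
[1] after rotate(1, 90): [θ0=90°, θ1=270°]
uniquely the one of 4 1-step routes that fits.

rotate(1, 90)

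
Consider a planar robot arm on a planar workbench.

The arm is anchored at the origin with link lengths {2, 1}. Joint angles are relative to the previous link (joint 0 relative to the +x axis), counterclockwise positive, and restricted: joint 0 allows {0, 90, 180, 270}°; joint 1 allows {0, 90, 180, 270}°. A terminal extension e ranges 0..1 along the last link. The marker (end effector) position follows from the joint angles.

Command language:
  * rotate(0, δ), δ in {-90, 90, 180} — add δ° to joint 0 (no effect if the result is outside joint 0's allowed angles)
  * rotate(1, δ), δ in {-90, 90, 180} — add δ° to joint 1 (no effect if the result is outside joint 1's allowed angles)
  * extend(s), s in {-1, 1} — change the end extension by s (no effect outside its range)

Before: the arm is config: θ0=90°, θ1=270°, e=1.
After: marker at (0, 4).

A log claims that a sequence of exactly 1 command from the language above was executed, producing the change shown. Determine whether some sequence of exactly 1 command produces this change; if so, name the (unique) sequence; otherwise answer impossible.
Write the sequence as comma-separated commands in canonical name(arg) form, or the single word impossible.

from: config: θ0=90°, θ1=270°, e=1
[1] after rotate(1, 90): config: θ0=90°, θ1=0°, e=1
all 8 alternatives checked — unique.

rotate(1, 90)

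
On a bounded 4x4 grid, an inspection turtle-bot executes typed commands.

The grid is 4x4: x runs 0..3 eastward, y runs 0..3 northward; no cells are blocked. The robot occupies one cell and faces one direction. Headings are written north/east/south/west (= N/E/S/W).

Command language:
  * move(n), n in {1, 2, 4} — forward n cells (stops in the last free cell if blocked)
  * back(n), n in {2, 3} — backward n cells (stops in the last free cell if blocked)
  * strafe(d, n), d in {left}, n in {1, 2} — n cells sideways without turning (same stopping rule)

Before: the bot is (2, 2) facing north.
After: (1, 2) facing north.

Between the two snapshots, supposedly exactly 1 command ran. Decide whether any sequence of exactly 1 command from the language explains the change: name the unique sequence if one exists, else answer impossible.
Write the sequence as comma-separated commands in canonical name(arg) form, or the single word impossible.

strafe(left, 1)

key: heading stays N — the single command does not turn
t0: (2, 2) facing north
1. strafe(left, 1) → (1, 2) facing north
all 7 alternatives checked — unique.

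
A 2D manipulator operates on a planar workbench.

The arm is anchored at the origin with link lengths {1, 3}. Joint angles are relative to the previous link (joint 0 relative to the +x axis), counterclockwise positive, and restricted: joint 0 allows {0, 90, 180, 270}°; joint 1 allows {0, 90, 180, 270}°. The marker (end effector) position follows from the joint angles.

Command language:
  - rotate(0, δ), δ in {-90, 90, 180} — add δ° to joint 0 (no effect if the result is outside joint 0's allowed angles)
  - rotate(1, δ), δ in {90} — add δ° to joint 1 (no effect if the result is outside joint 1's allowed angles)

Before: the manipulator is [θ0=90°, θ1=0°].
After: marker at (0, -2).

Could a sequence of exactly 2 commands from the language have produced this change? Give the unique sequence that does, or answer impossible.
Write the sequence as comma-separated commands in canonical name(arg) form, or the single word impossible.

t0: [θ0=90°, θ1=0°]
step 1 (rotate(1, 90)): [θ0=90°, θ1=90°]
step 2 (rotate(1, 90)): [θ0=90°, θ1=180°]
no rival 2-sequence matches.

rotate(1, 90), rotate(1, 90)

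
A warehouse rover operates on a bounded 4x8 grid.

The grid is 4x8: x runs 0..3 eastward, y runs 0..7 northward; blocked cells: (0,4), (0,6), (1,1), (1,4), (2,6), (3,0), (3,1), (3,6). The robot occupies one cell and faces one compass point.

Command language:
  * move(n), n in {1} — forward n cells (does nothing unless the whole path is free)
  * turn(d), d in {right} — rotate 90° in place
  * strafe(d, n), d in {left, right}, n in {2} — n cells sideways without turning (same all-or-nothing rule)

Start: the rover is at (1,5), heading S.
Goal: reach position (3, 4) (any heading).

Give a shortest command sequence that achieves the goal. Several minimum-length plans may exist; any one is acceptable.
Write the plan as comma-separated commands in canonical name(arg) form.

initial: at (1,5), heading S
[1] after strafe(left, 2): at (3,5), heading S
[2] after move(1): at (3,4), heading S
shorter routes all fall short; 2 is best.

strafe(left, 2), move(1)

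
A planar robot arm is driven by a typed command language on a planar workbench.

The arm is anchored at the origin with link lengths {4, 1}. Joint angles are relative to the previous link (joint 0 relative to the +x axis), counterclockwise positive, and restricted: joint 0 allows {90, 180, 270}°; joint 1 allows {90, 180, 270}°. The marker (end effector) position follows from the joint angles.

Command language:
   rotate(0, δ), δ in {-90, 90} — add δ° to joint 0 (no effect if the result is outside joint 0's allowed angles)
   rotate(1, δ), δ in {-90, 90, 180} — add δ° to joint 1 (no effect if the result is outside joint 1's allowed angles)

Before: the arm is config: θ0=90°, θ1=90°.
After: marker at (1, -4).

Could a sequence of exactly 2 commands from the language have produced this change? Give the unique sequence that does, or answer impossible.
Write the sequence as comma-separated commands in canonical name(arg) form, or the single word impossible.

initial: config: θ0=90°, θ1=90°
t=1 rotate(0, 90) ⇒ config: θ0=180°, θ1=90°
t=2 rotate(0, 90) ⇒ config: θ0=270°, θ1=90°
all 25 alternatives checked — unique.

rotate(0, 90), rotate(0, 90)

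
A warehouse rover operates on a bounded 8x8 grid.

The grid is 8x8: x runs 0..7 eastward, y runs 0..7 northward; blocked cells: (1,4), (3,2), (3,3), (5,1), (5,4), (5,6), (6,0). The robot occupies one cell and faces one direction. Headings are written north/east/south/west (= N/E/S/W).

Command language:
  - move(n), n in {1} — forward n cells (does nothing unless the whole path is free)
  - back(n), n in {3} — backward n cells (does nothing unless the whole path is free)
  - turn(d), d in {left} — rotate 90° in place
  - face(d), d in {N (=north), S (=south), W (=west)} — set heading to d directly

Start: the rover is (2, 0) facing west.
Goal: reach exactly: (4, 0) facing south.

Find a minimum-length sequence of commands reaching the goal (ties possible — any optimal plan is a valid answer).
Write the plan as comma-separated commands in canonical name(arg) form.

t0: (2, 0) facing west
1. move(1) → (1, 0) facing west
2. back(3) → (4, 0) facing west
3. face(S) → (4, 0) facing south
no 2-step plan works, so 3 is optimal.

move(1), back(3), face(S)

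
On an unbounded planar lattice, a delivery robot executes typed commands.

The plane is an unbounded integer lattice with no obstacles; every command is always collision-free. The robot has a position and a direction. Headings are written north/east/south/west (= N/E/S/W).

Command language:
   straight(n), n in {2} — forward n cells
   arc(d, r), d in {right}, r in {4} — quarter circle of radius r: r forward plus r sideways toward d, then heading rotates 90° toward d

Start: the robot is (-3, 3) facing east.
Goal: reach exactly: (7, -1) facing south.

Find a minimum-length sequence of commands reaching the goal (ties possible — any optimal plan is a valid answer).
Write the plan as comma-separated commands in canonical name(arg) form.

straight(2), straight(2), straight(2), arc(right, 4)

begin: (-3, 3) facing east
[1] after straight(2): (-1, 3) facing east
[2] after straight(2): (1, 3) facing east
[3] after straight(2): (3, 3) facing east
[4] after arc(right, 4): (7, -1) facing south
minimal: 4 command(s), checked below 4.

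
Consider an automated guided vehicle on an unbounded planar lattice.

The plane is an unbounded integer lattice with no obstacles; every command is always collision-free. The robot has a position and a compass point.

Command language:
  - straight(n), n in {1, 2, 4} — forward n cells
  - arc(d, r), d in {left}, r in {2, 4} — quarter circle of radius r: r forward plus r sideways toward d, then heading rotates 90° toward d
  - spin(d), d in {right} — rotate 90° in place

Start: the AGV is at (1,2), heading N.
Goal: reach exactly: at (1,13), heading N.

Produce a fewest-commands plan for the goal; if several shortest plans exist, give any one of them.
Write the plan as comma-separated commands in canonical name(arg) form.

initial: at (1,2), heading N
1. straight(2) → at (1,4), heading N
2. straight(4) → at (1,8), heading N
3. straight(4) → at (1,12), heading N
4. straight(1) → at (1,13), heading N
minimal: 4 command(s), checked below 4.

straight(2), straight(4), straight(4), straight(1)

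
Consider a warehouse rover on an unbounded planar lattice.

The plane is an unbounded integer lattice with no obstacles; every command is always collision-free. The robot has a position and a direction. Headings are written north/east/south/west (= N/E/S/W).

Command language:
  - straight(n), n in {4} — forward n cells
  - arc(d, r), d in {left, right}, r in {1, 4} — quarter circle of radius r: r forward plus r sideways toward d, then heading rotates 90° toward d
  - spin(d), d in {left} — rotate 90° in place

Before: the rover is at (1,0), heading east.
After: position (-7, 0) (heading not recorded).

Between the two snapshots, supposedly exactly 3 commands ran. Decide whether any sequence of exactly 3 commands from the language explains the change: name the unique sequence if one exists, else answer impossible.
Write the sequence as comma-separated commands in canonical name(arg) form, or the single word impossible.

spin(left), arc(left, 4), arc(left, 4)

key: order matters: swapping spin(left) and arc(left, 4) lands elsewhere
t0: at (1,0), heading east
1. spin(left) → at (1,0), heading north
2. arc(left, 4) → at (-3,4), heading west
3. arc(left, 4) → at (-7,0), heading south
no rival 3-sequence matches.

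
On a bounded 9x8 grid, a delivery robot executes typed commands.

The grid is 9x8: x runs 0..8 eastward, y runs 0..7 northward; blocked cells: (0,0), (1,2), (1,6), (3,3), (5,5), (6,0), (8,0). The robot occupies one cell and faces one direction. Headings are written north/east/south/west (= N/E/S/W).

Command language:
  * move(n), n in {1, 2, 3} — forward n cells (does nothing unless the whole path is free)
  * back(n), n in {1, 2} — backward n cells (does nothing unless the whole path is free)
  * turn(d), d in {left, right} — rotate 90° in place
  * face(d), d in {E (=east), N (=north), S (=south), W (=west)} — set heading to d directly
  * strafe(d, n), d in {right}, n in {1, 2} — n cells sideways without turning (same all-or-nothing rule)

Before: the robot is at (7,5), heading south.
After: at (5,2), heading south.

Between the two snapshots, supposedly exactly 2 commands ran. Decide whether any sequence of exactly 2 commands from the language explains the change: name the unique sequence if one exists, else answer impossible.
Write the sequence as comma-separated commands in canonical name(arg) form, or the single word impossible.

key: running strafe(right, 2) before move(3) would end elsewhere — order is forced
start: at (7,5), heading south
[1] after move(3): at (7,2), heading south
[2] after strafe(right, 2): at (5,2), heading south
uniquely the one of 169 2-step routes that fits.

move(3), strafe(right, 2)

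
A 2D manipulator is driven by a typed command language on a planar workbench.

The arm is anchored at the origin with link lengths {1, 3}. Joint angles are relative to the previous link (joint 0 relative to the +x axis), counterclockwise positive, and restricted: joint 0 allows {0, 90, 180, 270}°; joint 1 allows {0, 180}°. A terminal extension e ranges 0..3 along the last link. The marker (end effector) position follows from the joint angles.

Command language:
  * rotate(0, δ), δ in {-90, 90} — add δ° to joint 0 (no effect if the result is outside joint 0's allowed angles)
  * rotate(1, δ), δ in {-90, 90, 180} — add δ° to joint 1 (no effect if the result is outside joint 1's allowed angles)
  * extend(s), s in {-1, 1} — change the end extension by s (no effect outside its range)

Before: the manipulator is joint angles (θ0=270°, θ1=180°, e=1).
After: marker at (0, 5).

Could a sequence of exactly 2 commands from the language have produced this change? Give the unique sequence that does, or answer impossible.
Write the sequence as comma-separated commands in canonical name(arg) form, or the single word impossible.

extend(1), extend(1)

start: joint angles (θ0=270°, θ1=180°, e=1)
t=1 extend(1) ⇒ joint angles (θ0=270°, θ1=180°, e=2)
t=2 extend(1) ⇒ joint angles (θ0=270°, θ1=180°, e=3)
uniquely the one of 49 2-step routes that fits.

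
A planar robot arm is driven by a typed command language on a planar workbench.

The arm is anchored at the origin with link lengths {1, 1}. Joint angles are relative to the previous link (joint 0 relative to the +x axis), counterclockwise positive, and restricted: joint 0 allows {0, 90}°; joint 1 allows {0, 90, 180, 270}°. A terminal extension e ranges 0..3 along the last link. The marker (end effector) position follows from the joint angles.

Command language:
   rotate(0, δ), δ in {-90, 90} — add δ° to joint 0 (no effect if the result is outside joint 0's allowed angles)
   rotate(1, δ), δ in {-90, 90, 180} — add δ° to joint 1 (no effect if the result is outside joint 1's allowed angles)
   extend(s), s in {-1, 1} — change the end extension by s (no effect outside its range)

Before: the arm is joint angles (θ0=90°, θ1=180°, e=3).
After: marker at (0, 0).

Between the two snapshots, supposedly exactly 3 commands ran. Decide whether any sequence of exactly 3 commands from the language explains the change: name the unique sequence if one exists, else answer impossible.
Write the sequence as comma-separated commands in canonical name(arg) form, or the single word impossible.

extend(-1), extend(-1), extend(-1)

begin: joint angles (θ0=90°, θ1=180°, e=3)
step 1 (extend(-1)): joint angles (θ0=90°, θ1=180°, e=2)
step 2 (extend(-1)): joint angles (θ0=90°, θ1=180°, e=1)
step 3 (extend(-1)): joint angles (θ0=90°, θ1=180°, e=0)
no other 3-command option fits: unique.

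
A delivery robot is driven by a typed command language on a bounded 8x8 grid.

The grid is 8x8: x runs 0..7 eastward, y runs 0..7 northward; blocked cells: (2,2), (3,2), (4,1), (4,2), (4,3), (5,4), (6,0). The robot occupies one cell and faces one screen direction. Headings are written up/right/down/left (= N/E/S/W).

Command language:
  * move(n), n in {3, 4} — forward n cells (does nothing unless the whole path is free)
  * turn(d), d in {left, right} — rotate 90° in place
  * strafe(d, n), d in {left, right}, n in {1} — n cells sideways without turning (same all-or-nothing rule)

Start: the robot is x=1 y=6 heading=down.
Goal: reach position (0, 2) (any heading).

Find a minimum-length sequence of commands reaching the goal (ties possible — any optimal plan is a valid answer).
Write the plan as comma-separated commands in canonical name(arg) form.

begin: x=1 y=6 heading=down
t=1 move(4) ⇒ x=1 y=2 heading=down
t=2 strafe(right, 1) ⇒ x=0 y=2 heading=down
nothing shorter than 2 reaches the goal.

move(4), strafe(right, 1)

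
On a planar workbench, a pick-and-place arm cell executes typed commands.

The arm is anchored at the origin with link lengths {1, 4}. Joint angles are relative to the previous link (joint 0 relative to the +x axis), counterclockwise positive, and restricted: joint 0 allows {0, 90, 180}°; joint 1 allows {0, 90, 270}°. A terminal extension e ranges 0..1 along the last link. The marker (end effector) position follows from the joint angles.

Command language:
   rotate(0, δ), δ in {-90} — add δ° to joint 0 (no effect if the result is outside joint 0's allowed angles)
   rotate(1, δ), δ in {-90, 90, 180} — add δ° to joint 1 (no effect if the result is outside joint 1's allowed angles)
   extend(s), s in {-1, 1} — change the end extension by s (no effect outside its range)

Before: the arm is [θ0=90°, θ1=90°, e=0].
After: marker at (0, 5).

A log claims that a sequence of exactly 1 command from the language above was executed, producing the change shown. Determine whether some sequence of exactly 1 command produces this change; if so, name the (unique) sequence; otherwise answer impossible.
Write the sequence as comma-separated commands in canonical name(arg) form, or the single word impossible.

start: [θ0=90°, θ1=90°, e=0]
step 1 (rotate(1, -90)): [θ0=90°, θ1=0°, e=0]
no rival 1-sequence matches.

rotate(1, -90)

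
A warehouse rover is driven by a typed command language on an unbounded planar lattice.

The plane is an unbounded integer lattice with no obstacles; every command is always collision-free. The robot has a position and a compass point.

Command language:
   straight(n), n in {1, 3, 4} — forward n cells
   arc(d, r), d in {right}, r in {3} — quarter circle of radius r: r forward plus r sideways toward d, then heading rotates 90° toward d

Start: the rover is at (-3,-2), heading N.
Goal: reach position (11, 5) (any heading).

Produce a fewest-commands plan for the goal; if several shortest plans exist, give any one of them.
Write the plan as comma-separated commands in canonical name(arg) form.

initial: at (-3,-2), heading N
step 1 (straight(4)): at (-3,2), heading N
step 2 (arc(right, 3)): at (0,5), heading E
step 3 (straight(3)): at (3,5), heading E
step 4 (straight(4)): at (7,5), heading E
step 5 (straight(4)): at (11,5), heading E
shorter routes all fall short; 5 is best.

straight(4), arc(right, 3), straight(3), straight(4), straight(4)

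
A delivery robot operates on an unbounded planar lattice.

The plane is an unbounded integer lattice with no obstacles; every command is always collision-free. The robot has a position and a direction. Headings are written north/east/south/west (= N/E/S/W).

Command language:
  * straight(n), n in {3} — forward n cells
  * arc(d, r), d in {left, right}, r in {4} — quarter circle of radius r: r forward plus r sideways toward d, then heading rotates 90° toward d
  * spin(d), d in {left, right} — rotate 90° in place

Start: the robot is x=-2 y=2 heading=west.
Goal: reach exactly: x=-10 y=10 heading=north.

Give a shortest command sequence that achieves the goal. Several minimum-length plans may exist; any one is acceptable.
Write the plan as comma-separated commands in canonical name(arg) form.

spin(right), arc(left, 4), arc(right, 4)

from: x=-2 y=2 heading=west
1. spin(right) → x=-2 y=2 heading=north
2. arc(left, 4) → x=-6 y=6 heading=west
3. arc(right, 4) → x=-10 y=10 heading=north
minimal: 3 command(s), checked below 3.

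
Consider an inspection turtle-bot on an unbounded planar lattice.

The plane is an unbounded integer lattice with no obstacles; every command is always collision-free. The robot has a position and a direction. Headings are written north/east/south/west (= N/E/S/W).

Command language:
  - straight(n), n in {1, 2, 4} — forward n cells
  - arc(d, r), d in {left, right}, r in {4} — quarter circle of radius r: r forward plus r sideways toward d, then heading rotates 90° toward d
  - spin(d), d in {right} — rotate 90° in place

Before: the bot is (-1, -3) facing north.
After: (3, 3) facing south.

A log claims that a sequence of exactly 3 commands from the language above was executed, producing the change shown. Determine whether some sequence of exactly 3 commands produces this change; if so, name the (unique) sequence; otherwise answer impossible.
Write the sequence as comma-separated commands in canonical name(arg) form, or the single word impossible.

key: cell and facing (now S) both changed — the 3 commands mix motion and turning
initial: (-1, -3) facing north
t=1 straight(2) ⇒ (-1, -1) facing north
t=2 arc(right, 4) ⇒ (3, 3) facing east
t=3 spin(right) ⇒ (3, 3) facing south
all 216 alternatives checked — unique.

straight(2), arc(right, 4), spin(right)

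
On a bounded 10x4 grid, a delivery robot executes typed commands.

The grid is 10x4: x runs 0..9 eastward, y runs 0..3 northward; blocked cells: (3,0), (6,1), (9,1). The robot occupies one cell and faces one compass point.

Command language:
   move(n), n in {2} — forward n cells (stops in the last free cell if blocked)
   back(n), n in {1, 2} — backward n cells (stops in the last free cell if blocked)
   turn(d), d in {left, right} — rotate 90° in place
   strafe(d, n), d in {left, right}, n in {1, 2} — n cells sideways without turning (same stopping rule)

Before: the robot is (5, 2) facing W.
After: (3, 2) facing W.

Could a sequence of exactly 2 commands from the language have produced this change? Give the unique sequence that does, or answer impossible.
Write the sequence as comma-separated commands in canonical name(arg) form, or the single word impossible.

impossible

no 2-step route produces this change.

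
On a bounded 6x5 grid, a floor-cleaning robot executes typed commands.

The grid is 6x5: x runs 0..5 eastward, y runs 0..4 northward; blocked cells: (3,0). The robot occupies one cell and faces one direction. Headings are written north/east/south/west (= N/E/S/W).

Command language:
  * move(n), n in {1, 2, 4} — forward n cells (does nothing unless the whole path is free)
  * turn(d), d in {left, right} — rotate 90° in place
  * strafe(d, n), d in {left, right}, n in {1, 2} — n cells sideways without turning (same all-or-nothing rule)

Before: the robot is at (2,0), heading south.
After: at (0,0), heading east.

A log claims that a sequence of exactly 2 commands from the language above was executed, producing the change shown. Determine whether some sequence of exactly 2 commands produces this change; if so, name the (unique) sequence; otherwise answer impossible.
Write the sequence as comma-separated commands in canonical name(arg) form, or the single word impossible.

strafe(right, 2), turn(left)

key: cell and facing (now E) both changed — the 2 commands mix motion and turning
begin: at (2,0), heading south
1. strafe(right, 2) → at (0,0), heading south
2. turn(left) → at (0,0), heading east
no other 2-command option fits: unique.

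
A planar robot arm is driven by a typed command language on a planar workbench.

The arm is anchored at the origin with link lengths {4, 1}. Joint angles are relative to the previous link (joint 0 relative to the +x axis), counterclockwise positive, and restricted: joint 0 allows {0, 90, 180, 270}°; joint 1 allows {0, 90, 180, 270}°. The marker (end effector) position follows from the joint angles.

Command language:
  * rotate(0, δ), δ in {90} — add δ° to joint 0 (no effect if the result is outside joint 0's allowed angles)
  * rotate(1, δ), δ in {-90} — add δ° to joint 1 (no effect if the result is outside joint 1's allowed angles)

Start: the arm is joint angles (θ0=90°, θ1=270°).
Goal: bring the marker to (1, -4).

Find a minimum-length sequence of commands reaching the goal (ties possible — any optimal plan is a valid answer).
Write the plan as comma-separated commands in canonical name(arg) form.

rotate(1, -90), rotate(1, -90), rotate(0, 90), rotate(0, 90)

from: joint angles (θ0=90°, θ1=270°)
[1] after rotate(1, -90): joint angles (θ0=90°, θ1=180°)
[2] after rotate(1, -90): joint angles (θ0=90°, θ1=90°)
[3] after rotate(0, 90): joint angles (θ0=180°, θ1=90°)
[4] after rotate(0, 90): joint angles (θ0=270°, θ1=90°)
no 3-step plan works, so 4 is optimal.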